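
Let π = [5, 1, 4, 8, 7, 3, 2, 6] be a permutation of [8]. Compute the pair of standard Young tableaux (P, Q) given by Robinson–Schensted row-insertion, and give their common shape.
P = [1, 2, 6] / [3, 7] / [4, 8] / [5];  Q = [1, 3, 4] / [2, 5] / [6, 8] / [7];  common shape = (3, 2, 2, 1)

Row-insert the values π_1, π_2, … into P one at a time, bumping the leftmost entry strictly greater than the inserted value down to the next row. The recording tableau Q records, in position (i, j), the step at which that cell was added to P.
  Insert 5 (step 1): P = [5];  Q = [1]
  Insert 1 (step 2): P = [1] / [5];  Q = [1] / [2]
  Insert 4 (step 3): P = [1, 4] / [5];  Q = [1, 3] / [2]
  Insert 8 (step 4): P = [1, 4, 8] / [5];  Q = [1, 3, 4] / [2]
  Insert 7 (step 5): P = [1, 4, 7] / [5, 8];  Q = [1, 3, 4] / [2, 5]
  Insert 3 (step 6): P = [1, 3, 7] / [4, 8] / [5];  Q = [1, 3, 4] / [2, 5] / [6]
  Insert 2 (step 7): P = [1, 2, 7] / [3, 8] / [4] / [5];  Q = [1, 3, 4] / [2, 5] / [6] / [7]
  Insert 6 (step 8): P = [1, 2, 6] / [3, 7] / [4, 8] / [5];  Q = [1, 3, 4] / [2, 5] / [6, 8] / [7]
Final shape: (3, 2, 2, 1).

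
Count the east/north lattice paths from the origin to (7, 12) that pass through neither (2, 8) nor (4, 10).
Number of paths = 37408

Inclusion–exclusion. Total paths: C(19, 7) = 50388. Through P₁: C(10, 2)·C(9, 5) = 5670. Through P₂: C(14, 4)·C(5, 3) = 10010. Since P₁ is strictly southwest of P₂, a monotone path through both must visit P₁ then P₂; paths through both = C(10, 2)·C(4, 2)·C(5, 3) = 2700. Avoid both = 50388 − 5670 − 10010 + 2700 = 37408.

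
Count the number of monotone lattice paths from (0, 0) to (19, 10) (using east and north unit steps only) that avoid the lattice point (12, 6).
Number of paths = 13903890

Total paths from (0, 0) to (19, 10): C(29, 19) = 20030010. Paths through (12, 6): (paths (0, 0) → (12, 6)) × (paths (12, 6) → (19, 10)) = C(18, 12) · C(11, 7) = 18564 · 330 = 6126120. Avoidance count = 20030010 − 6126120 = 13903890.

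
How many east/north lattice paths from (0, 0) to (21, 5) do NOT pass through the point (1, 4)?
Number of paths = 65675

Total paths from (0, 0) to (21, 5): C(26, 21) = 65780. Paths through (1, 4): (paths (0, 0) → (1, 4)) × (paths (1, 4) → (21, 5)) = C(5, 1) · C(21, 20) = 5 · 21 = 105. Avoidance count = 65780 − 105 = 65675.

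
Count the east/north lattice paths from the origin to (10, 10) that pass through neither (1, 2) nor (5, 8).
Number of paths = 98029

Inclusion–exclusion. Total paths: C(20, 10) = 184756. Through P₁: C(3, 1)·C(17, 9) = 72930. Through P₂: C(13, 5)·C(7, 5) = 27027. Since P₁ is strictly southwest of P₂, a monotone path through both must visit P₁ then P₂; paths through both = C(3, 1)·C(10, 4)·C(7, 5) = 13230. Avoid both = 184756 − 72930 − 27027 + 13230 = 98029.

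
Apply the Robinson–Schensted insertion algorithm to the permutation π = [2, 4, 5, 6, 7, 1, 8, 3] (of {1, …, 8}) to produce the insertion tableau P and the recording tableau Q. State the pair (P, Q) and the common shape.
P = [1, 3, 5, 6, 7, 8] / [2, 4];  Q = [1, 2, 3, 4, 5, 7] / [6, 8];  common shape = (6, 2)

Row-insert the values π_1, π_2, … into P one at a time, bumping the leftmost entry strictly greater than the inserted value down to the next row. The recording tableau Q records, in position (i, j), the step at which that cell was added to P.
  Insert 2 (step 1): P = [2];  Q = [1]
  Insert 4 (step 2): P = [2, 4];  Q = [1, 2]
  Insert 5 (step 3): P = [2, 4, 5];  Q = [1, 2, 3]
  Insert 6 (step 4): P = [2, 4, 5, 6];  Q = [1, 2, 3, 4]
  Insert 7 (step 5): P = [2, 4, 5, 6, 7];  Q = [1, 2, 3, 4, 5]
  Insert 1 (step 6): P = [1, 4, 5, 6, 7] / [2];  Q = [1, 2, 3, 4, 5] / [6]
  Insert 8 (step 7): P = [1, 4, 5, 6, 7, 8] / [2];  Q = [1, 2, 3, 4, 5, 7] / [6]
  Insert 3 (step 8): P = [1, 3, 5, 6, 7, 8] / [2, 4];  Q = [1, 2, 3, 4, 5, 7] / [6, 8]
Final shape: (6, 2).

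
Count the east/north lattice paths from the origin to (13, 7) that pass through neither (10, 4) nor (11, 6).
Number of paths = 29381

Inclusion–exclusion. Total paths: C(20, 13) = 77520. Through P₁: C(14, 10)·C(6, 3) = 20020. Through P₂: C(17, 11)·C(3, 2) = 37128. Since P₁ is strictly southwest of P₂, a monotone path through both must visit P₁ then P₂; paths through both = C(14, 10)·C(3, 1)·C(3, 2) = 9009. Avoid both = 77520 − 20020 − 37128 + 9009 = 29381.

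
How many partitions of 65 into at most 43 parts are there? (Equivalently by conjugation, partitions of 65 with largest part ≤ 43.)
p(65, parts ≤ 43) = 2009052

Use the recurrence p(n, m) = p(n, m−1) + p(n−m, m): either the largest part is < m (count p(n, m−1)) or the largest part is exactly m (remove one copy of m, count p(n−m, m)). With p(0, ·) = 1 this gives p(65, parts ≤ 43) = 2009052. (By conjugating Young diagrams, this also counts partitions of 65 into at most 43 parts.)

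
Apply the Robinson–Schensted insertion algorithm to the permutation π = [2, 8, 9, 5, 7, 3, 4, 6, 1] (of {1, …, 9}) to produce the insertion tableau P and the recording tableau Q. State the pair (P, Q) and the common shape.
P = [1, 3, 4, 6] / [2, 7] / [5, 9] / [8];  Q = [1, 2, 3, 8] / [4, 5] / [6, 7] / [9];  common shape = (4, 2, 2, 1)

Row-insert the values π_1, π_2, … into P one at a time, bumping the leftmost entry strictly greater than the inserted value down to the next row. The recording tableau Q records, in position (i, j), the step at which that cell was added to P.
  Insert 2 (step 1): P = [2];  Q = [1]
  Insert 8 (step 2): P = [2, 8];  Q = [1, 2]
  Insert 9 (step 3): P = [2, 8, 9];  Q = [1, 2, 3]
  Insert 5 (step 4): P = [2, 5, 9] / [8];  Q = [1, 2, 3] / [4]
  Insert 7 (step 5): P = [2, 5, 7] / [8, 9];  Q = [1, 2, 3] / [4, 5]
  Insert 3 (step 6): P = [2, 3, 7] / [5, 9] / [8];  Q = [1, 2, 3] / [4, 5] / [6]
  Insert 4 (step 7): P = [2, 3, 4] / [5, 7] / [8, 9];  Q = [1, 2, 3] / [4, 5] / [6, 7]
  Insert 6 (step 8): P = [2, 3, 4, 6] / [5, 7] / [8, 9];  Q = [1, 2, 3, 8] / [4, 5] / [6, 7]
  Insert 1 (step 9): P = [1, 3, 4, 6] / [2, 7] / [5, 9] / [8];  Q = [1, 2, 3, 8] / [4, 5] / [6, 7] / [9]
Final shape: (4, 2, 2, 1).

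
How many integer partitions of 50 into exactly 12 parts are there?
p(50, 12 parts) = 17084

Partitions of n into exactly k parts are in bijection with partitions of n − k into at most k parts (subtract 1 from each part). So p(50, exactly 12) = p(38, parts ≤ 12). Computing via the recurrence p(m, j) = p(m, j−1) + p(m−j, j) gives 17084.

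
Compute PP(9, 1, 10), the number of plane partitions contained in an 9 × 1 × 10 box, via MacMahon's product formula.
PP(9, 1, 10) = 92378

Evaluate the triple product over i = 1..9, j = 1..1, k = 1..10. The factors are (2/1) · (3/2) · (4/3) · (5/4) · (6/5) · (7/6) · (8/7) · (9/8) · … (90 factors total). The numerators and denominators telescope so the product is an integer; carrying out the multiplication exactly gives PP(9, 1, 10) = 92378.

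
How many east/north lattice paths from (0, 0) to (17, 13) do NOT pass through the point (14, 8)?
Number of paths = 101852730

Total paths from (0, 0) to (17, 13): C(30, 17) = 119759850. Paths through (14, 8): (paths (0, 0) → (14, 8)) × (paths (14, 8) → (17, 13)) = C(22, 14) · C(8, 3) = 319770 · 56 = 17907120. Avoidance count = 119759850 − 17907120 = 101852730.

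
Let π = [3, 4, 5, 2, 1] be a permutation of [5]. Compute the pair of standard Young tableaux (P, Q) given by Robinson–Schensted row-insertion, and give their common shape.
P = [1, 4, 5] / [2] / [3];  Q = [1, 2, 3] / [4] / [5];  common shape = (3, 1, 1)

Row-insert the values π_1, π_2, … into P one at a time, bumping the leftmost entry strictly greater than the inserted value down to the next row. The recording tableau Q records, in position (i, j), the step at which that cell was added to P.
  Insert 3 (step 1): P = [3];  Q = [1]
  Insert 4 (step 2): P = [3, 4];  Q = [1, 2]
  Insert 5 (step 3): P = [3, 4, 5];  Q = [1, 2, 3]
  Insert 2 (step 4): P = [2, 4, 5] / [3];  Q = [1, 2, 3] / [4]
  Insert 1 (step 5): P = [1, 4, 5] / [2] / [3];  Q = [1, 2, 3] / [4] / [5]
Final shape: (3, 1, 1).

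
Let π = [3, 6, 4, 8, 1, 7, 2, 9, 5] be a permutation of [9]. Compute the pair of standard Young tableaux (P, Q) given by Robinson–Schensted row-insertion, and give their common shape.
P = [1, 2, 5, 9] / [3, 4, 7] / [6, 8];  Q = [1, 2, 4, 8] / [3, 6, 9] / [5, 7];  common shape = (4, 3, 2)

Row-insert the values π_1, π_2, … into P one at a time, bumping the leftmost entry strictly greater than the inserted value down to the next row. The recording tableau Q records, in position (i, j), the step at which that cell was added to P.
  Insert 3 (step 1): P = [3];  Q = [1]
  Insert 6 (step 2): P = [3, 6];  Q = [1, 2]
  Insert 4 (step 3): P = [3, 4] / [6];  Q = [1, 2] / [3]
  Insert 8 (step 4): P = [3, 4, 8] / [6];  Q = [1, 2, 4] / [3]
  Insert 1 (step 5): P = [1, 4, 8] / [3] / [6];  Q = [1, 2, 4] / [3] / [5]
  Insert 7 (step 6): P = [1, 4, 7] / [3, 8] / [6];  Q = [1, 2, 4] / [3, 6] / [5]
  Insert 2 (step 7): P = [1, 2, 7] / [3, 4] / [6, 8];  Q = [1, 2, 4] / [3, 6] / [5, 7]
  Insert 9 (step 8): P = [1, 2, 7, 9] / [3, 4] / [6, 8];  Q = [1, 2, 4, 8] / [3, 6] / [5, 7]
  Insert 5 (step 9): P = [1, 2, 5, 9] / [3, 4, 7] / [6, 8];  Q = [1, 2, 4, 8] / [3, 6, 9] / [5, 7]
Final shape: (4, 3, 2).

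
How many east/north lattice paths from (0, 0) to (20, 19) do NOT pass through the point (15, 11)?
Number of paths = 58979696490

Total paths from (0, 0) to (20, 19): C(39, 20) = 68923264410. Paths through (15, 11): (paths (0, 0) → (15, 11)) × (paths (15, 11) → (20, 19)) = C(26, 15) · C(13, 5) = 7726160 · 1287 = 9943567920. Avoidance count = 68923264410 − 9943567920 = 58979696490.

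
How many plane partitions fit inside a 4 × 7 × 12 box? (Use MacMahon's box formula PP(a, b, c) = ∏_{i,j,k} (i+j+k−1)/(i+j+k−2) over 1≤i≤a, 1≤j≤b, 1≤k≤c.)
PP(4, 7, 12) = 2241344526426720

Evaluate the triple product over i = 1..4, j = 1..7, k = 1..12. The factors are (2/1) · (3/2) · (4/3) · (5/4) · (6/5) · (7/6) · (8/7) · (9/8) · … (336 factors total). The numerators and denominators telescope so the product is an integer; carrying out the multiplication exactly gives PP(4, 7, 12) = 2241344526426720.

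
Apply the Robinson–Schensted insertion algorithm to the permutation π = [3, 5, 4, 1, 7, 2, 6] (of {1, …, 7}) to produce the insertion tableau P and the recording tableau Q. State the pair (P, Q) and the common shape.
P = [1, 2, 6] / [3, 4, 7] / [5];  Q = [1, 2, 5] / [3, 6, 7] / [4];  common shape = (3, 3, 1)

Row-insert the values π_1, π_2, … into P one at a time, bumping the leftmost entry strictly greater than the inserted value down to the next row. The recording tableau Q records, in position (i, j), the step at which that cell was added to P.
  Insert 3 (step 1): P = [3];  Q = [1]
  Insert 5 (step 2): P = [3, 5];  Q = [1, 2]
  Insert 4 (step 3): P = [3, 4] / [5];  Q = [1, 2] / [3]
  Insert 1 (step 4): P = [1, 4] / [3] / [5];  Q = [1, 2] / [3] / [4]
  Insert 7 (step 5): P = [1, 4, 7] / [3] / [5];  Q = [1, 2, 5] / [3] / [4]
  Insert 2 (step 6): P = [1, 2, 7] / [3, 4] / [5];  Q = [1, 2, 5] / [3, 6] / [4]
  Insert 6 (step 7): P = [1, 2, 6] / [3, 4, 7] / [5];  Q = [1, 2, 5] / [3, 6, 7] / [4]
Final shape: (3, 3, 1).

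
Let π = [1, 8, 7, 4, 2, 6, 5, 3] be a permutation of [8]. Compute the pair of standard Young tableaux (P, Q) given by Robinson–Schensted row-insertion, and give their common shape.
P = [1, 2, 3] / [4, 5] / [6] / [7] / [8];  Q = [1, 2, 6] / [3, 7] / [4] / [5] / [8];  common shape = (3, 2, 1, 1, 1)

Row-insert the values π_1, π_2, … into P one at a time, bumping the leftmost entry strictly greater than the inserted value down to the next row. The recording tableau Q records, in position (i, j), the step at which that cell was added to P.
  Insert 1 (step 1): P = [1];  Q = [1]
  Insert 8 (step 2): P = [1, 8];  Q = [1, 2]
  Insert 7 (step 3): P = [1, 7] / [8];  Q = [1, 2] / [3]
  Insert 4 (step 4): P = [1, 4] / [7] / [8];  Q = [1, 2] / [3] / [4]
  Insert 2 (step 5): P = [1, 2] / [4] / [7] / [8];  Q = [1, 2] / [3] / [4] / [5]
  Insert 6 (step 6): P = [1, 2, 6] / [4] / [7] / [8];  Q = [1, 2, 6] / [3] / [4] / [5]
  Insert 5 (step 7): P = [1, 2, 5] / [4, 6] / [7] / [8];  Q = [1, 2, 6] / [3, 7] / [4] / [5]
  Insert 3 (step 8): P = [1, 2, 3] / [4, 5] / [6] / [7] / [8];  Q = [1, 2, 6] / [3, 7] / [4] / [5] / [8]
Final shape: (3, 2, 1, 1, 1).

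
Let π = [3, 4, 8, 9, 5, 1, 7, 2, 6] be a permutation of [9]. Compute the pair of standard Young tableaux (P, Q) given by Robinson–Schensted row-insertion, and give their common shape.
P = [1, 2, 5, 6] / [3, 4, 7] / [8, 9];  Q = [1, 2, 3, 4] / [5, 7, 9] / [6, 8];  common shape = (4, 3, 2)

Row-insert the values π_1, π_2, … into P one at a time, bumping the leftmost entry strictly greater than the inserted value down to the next row. The recording tableau Q records, in position (i, j), the step at which that cell was added to P.
  Insert 3 (step 1): P = [3];  Q = [1]
  Insert 4 (step 2): P = [3, 4];  Q = [1, 2]
  Insert 8 (step 3): P = [3, 4, 8];  Q = [1, 2, 3]
  Insert 9 (step 4): P = [3, 4, 8, 9];  Q = [1, 2, 3, 4]
  Insert 5 (step 5): P = [3, 4, 5, 9] / [8];  Q = [1, 2, 3, 4] / [5]
  Insert 1 (step 6): P = [1, 4, 5, 9] / [3] / [8];  Q = [1, 2, 3, 4] / [5] / [6]
  Insert 7 (step 7): P = [1, 4, 5, 7] / [3, 9] / [8];  Q = [1, 2, 3, 4] / [5, 7] / [6]
  Insert 2 (step 8): P = [1, 2, 5, 7] / [3, 4] / [8, 9];  Q = [1, 2, 3, 4] / [5, 7] / [6, 8]
  Insert 6 (step 9): P = [1, 2, 5, 6] / [3, 4, 7] / [8, 9];  Q = [1, 2, 3, 4] / [5, 7, 9] / [6, 8]
Final shape: (4, 3, 2).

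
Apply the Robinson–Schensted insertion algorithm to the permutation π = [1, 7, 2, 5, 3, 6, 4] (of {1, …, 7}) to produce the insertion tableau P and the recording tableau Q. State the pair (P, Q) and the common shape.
P = [1, 2, 3, 4] / [5, 6] / [7];  Q = [1, 2, 4, 6] / [3, 7] / [5];  common shape = (4, 2, 1)

Row-insert the values π_1, π_2, … into P one at a time, bumping the leftmost entry strictly greater than the inserted value down to the next row. The recording tableau Q records, in position (i, j), the step at which that cell was added to P.
  Insert 1 (step 1): P = [1];  Q = [1]
  Insert 7 (step 2): P = [1, 7];  Q = [1, 2]
  Insert 2 (step 3): P = [1, 2] / [7];  Q = [1, 2] / [3]
  Insert 5 (step 4): P = [1, 2, 5] / [7];  Q = [1, 2, 4] / [3]
  Insert 3 (step 5): P = [1, 2, 3] / [5] / [7];  Q = [1, 2, 4] / [3] / [5]
  Insert 6 (step 6): P = [1, 2, 3, 6] / [5] / [7];  Q = [1, 2, 4, 6] / [3] / [5]
  Insert 4 (step 7): P = [1, 2, 3, 4] / [5, 6] / [7];  Q = [1, 2, 4, 6] / [3, 7] / [5]
Final shape: (4, 2, 1).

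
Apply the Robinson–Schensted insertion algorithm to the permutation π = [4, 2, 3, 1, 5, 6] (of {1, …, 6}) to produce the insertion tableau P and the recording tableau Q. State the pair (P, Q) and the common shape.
P = [1, 3, 5, 6] / [2] / [4];  Q = [1, 3, 5, 6] / [2] / [4];  common shape = (4, 1, 1)

Row-insert the values π_1, π_2, … into P one at a time, bumping the leftmost entry strictly greater than the inserted value down to the next row. The recording tableau Q records, in position (i, j), the step at which that cell was added to P.
  Insert 4 (step 1): P = [4];  Q = [1]
  Insert 2 (step 2): P = [2] / [4];  Q = [1] / [2]
  Insert 3 (step 3): P = [2, 3] / [4];  Q = [1, 3] / [2]
  Insert 1 (step 4): P = [1, 3] / [2] / [4];  Q = [1, 3] / [2] / [4]
  Insert 5 (step 5): P = [1, 3, 5] / [2] / [4];  Q = [1, 3, 5] / [2] / [4]
  Insert 6 (step 6): P = [1, 3, 5, 6] / [2] / [4];  Q = [1, 3, 5, 6] / [2] / [4]
Final shape: (4, 1, 1).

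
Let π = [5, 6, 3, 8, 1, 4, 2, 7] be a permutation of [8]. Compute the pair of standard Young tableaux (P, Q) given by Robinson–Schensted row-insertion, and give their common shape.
P = [1, 2, 7] / [3, 4, 8] / [5, 6];  Q = [1, 2, 4] / [3, 6, 8] / [5, 7];  common shape = (3, 3, 2)

Row-insert the values π_1, π_2, … into P one at a time, bumping the leftmost entry strictly greater than the inserted value down to the next row. The recording tableau Q records, in position (i, j), the step at which that cell was added to P.
  Insert 5 (step 1): P = [5];  Q = [1]
  Insert 6 (step 2): P = [5, 6];  Q = [1, 2]
  Insert 3 (step 3): P = [3, 6] / [5];  Q = [1, 2] / [3]
  Insert 8 (step 4): P = [3, 6, 8] / [5];  Q = [1, 2, 4] / [3]
  Insert 1 (step 5): P = [1, 6, 8] / [3] / [5];  Q = [1, 2, 4] / [3] / [5]
  Insert 4 (step 6): P = [1, 4, 8] / [3, 6] / [5];  Q = [1, 2, 4] / [3, 6] / [5]
  Insert 2 (step 7): P = [1, 2, 8] / [3, 4] / [5, 6];  Q = [1, 2, 4] / [3, 6] / [5, 7]
  Insert 7 (step 8): P = [1, 2, 7] / [3, 4, 8] / [5, 6];  Q = [1, 2, 4] / [3, 6, 8] / [5, 7]
Final shape: (3, 3, 2).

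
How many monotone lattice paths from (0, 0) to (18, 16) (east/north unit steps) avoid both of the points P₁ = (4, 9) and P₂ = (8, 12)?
Number of paths = 2019775285

Inclusion–exclusion. Total paths: C(34, 18) = 2203961430. Through P₁: C(13, 4)·C(21, 14) = 83140200. Through P₂: C(20, 8)·C(14, 10) = 126095970. Since P₁ is strictly southwest of P₂, a monotone path through both must visit P₁ then P₂; paths through both = C(13, 4)·C(7, 4)·C(14, 10) = 25050025. Avoid both = 2203961430 − 83140200 − 126095970 + 25050025 = 2019775285.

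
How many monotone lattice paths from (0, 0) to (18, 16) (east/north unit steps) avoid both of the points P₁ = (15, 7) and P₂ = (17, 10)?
Number of paths = 2119325835

Inclusion–exclusion. Total paths: C(34, 18) = 2203961430. Through P₁: C(22, 15)·C(12, 3) = 37519680. Through P₂: C(27, 17)·C(7, 1) = 59053995. Since P₁ is strictly southwest of P₂, a monotone path through both must visit P₁ then P₂; paths through both = C(22, 15)·C(5, 2)·C(7, 1) = 11938080. Avoid both = 2203961430 − 37519680 − 59053995 + 11938080 = 2119325835.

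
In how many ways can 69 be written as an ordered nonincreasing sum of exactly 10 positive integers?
p(69, 10 parts) = 175586

Partitions of n into exactly k parts are in bijection with partitions of n − k into at most k parts (subtract 1 from each part). So p(69, exactly 10) = p(59, parts ≤ 10). Computing via the recurrence p(m, j) = p(m, j−1) + p(m−j, j) gives 175586.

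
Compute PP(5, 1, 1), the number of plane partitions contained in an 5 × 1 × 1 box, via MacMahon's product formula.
PP(5, 1, 1) = 6

Evaluate the triple product over i = 1..5, j = 1..1, k = 1..1. The factors are (2/1) · (3/2) · (4/3) · (5/4) · (6/5). The numerators and denominators telescope so the product is an integer; carrying out the multiplication exactly gives PP(5, 1, 1) = 6.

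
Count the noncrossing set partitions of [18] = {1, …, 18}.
C_18 = 477638700

These noncrossing partitions are counted by the Catalan number C_n = (1/(n + 1)) · C(2n, n). For n = 18: C_18 = (1/19) · C(36, 18) = 9075135300/19 = 477638700.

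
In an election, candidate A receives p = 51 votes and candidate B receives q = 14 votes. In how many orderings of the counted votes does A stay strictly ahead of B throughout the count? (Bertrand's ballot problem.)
Strict-lead orderings = 34718841146592

Total orderings of the 65 votes with 51 for A: C(65, 51) = 60992558771040. By the Bertrand ballot formula (Cycle Lemma / reflection principle), the number of orderings in which A is strictly ahead of B throughout is (p − q)/(p + q) · C(p + q, p) = (51 − 14)/(51 + 14) · 60992558771040 = 34718841146592.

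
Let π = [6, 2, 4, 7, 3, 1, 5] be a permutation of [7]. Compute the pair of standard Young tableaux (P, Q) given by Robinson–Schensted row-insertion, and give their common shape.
P = [1, 3, 5] / [2, 7] / [4] / [6];  Q = [1, 3, 4] / [2, 7] / [5] / [6];  common shape = (3, 2, 1, 1)

Row-insert the values π_1, π_2, … into P one at a time, bumping the leftmost entry strictly greater than the inserted value down to the next row. The recording tableau Q records, in position (i, j), the step at which that cell was added to P.
  Insert 6 (step 1): P = [6];  Q = [1]
  Insert 2 (step 2): P = [2] / [6];  Q = [1] / [2]
  Insert 4 (step 3): P = [2, 4] / [6];  Q = [1, 3] / [2]
  Insert 7 (step 4): P = [2, 4, 7] / [6];  Q = [1, 3, 4] / [2]
  Insert 3 (step 5): P = [2, 3, 7] / [4] / [6];  Q = [1, 3, 4] / [2] / [5]
  Insert 1 (step 6): P = [1, 3, 7] / [2] / [4] / [6];  Q = [1, 3, 4] / [2] / [5] / [6]
  Insert 5 (step 7): P = [1, 3, 5] / [2, 7] / [4] / [6];  Q = [1, 3, 4] / [2, 7] / [5] / [6]
Final shape: (3, 2, 1, 1).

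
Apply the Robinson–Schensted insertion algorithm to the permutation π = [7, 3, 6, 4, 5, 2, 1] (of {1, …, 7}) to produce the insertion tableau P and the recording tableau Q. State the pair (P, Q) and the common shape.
P = [1, 4, 5] / [2] / [3] / [6] / [7];  Q = [1, 3, 5] / [2] / [4] / [6] / [7];  common shape = (3, 1, 1, 1, 1)

Row-insert the values π_1, π_2, … into P one at a time, bumping the leftmost entry strictly greater than the inserted value down to the next row. The recording tableau Q records, in position (i, j), the step at which that cell was added to P.
  Insert 7 (step 1): P = [7];  Q = [1]
  Insert 3 (step 2): P = [3] / [7];  Q = [1] / [2]
  Insert 6 (step 3): P = [3, 6] / [7];  Q = [1, 3] / [2]
  Insert 4 (step 4): P = [3, 4] / [6] / [7];  Q = [1, 3] / [2] / [4]
  Insert 5 (step 5): P = [3, 4, 5] / [6] / [7];  Q = [1, 3, 5] / [2] / [4]
  Insert 2 (step 6): P = [2, 4, 5] / [3] / [6] / [7];  Q = [1, 3, 5] / [2] / [4] / [6]
  Insert 1 (step 7): P = [1, 4, 5] / [2] / [3] / [6] / [7];  Q = [1, 3, 5] / [2] / [4] / [6] / [7]
Final shape: (3, 1, 1, 1, 1).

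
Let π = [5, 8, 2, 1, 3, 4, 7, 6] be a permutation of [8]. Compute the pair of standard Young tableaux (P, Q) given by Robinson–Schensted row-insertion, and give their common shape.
P = [1, 3, 4, 6] / [2, 7] / [5, 8];  Q = [1, 2, 6, 7] / [3, 5] / [4, 8];  common shape = (4, 2, 2)

Row-insert the values π_1, π_2, … into P one at a time, bumping the leftmost entry strictly greater than the inserted value down to the next row. The recording tableau Q records, in position (i, j), the step at which that cell was added to P.
  Insert 5 (step 1): P = [5];  Q = [1]
  Insert 8 (step 2): P = [5, 8];  Q = [1, 2]
  Insert 2 (step 3): P = [2, 8] / [5];  Q = [1, 2] / [3]
  Insert 1 (step 4): P = [1, 8] / [2] / [5];  Q = [1, 2] / [3] / [4]
  Insert 3 (step 5): P = [1, 3] / [2, 8] / [5];  Q = [1, 2] / [3, 5] / [4]
  Insert 4 (step 6): P = [1, 3, 4] / [2, 8] / [5];  Q = [1, 2, 6] / [3, 5] / [4]
  Insert 7 (step 7): P = [1, 3, 4, 7] / [2, 8] / [5];  Q = [1, 2, 6, 7] / [3, 5] / [4]
  Insert 6 (step 8): P = [1, 3, 4, 6] / [2, 7] / [5, 8];  Q = [1, 2, 6, 7] / [3, 5] / [4, 8]
Final shape: (4, 2, 2).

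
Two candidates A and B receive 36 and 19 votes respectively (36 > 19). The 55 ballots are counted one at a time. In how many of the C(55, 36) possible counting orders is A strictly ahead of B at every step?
Strict-lead orderings = 86723575044015

Total orderings of the 55 votes with 36 for A: C(55, 36) = 280576272201225. By the Bertrand ballot formula (Cycle Lemma / reflection principle), the number of orderings in which A is strictly ahead of B throughout is (p − q)/(p + q) · C(p + q, p) = (36 − 19)/(36 + 19) · 280576272201225 = 86723575044015.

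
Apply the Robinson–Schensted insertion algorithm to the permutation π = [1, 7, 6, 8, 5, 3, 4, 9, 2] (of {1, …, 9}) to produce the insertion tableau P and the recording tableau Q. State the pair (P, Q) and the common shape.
P = [1, 2, 4, 9] / [3, 8] / [5] / [6] / [7];  Q = [1, 2, 4, 8] / [3, 7] / [5] / [6] / [9];  common shape = (4, 2, 1, 1, 1)

Row-insert the values π_1, π_2, … into P one at a time, bumping the leftmost entry strictly greater than the inserted value down to the next row. The recording tableau Q records, in position (i, j), the step at which that cell was added to P.
  Insert 1 (step 1): P = [1];  Q = [1]
  Insert 7 (step 2): P = [1, 7];  Q = [1, 2]
  Insert 6 (step 3): P = [1, 6] / [7];  Q = [1, 2] / [3]
  Insert 8 (step 4): P = [1, 6, 8] / [7];  Q = [1, 2, 4] / [3]
  Insert 5 (step 5): P = [1, 5, 8] / [6] / [7];  Q = [1, 2, 4] / [3] / [5]
  Insert 3 (step 6): P = [1, 3, 8] / [5] / [6] / [7];  Q = [1, 2, 4] / [3] / [5] / [6]
  Insert 4 (step 7): P = [1, 3, 4] / [5, 8] / [6] / [7];  Q = [1, 2, 4] / [3, 7] / [5] / [6]
  Insert 9 (step 8): P = [1, 3, 4, 9] / [5, 8] / [6] / [7];  Q = [1, 2, 4, 8] / [3, 7] / [5] / [6]
  Insert 2 (step 9): P = [1, 2, 4, 9] / [3, 8] / [5] / [6] / [7];  Q = [1, 2, 4, 8] / [3, 7] / [5] / [6] / [9]
Final shape: (4, 2, 1, 1, 1).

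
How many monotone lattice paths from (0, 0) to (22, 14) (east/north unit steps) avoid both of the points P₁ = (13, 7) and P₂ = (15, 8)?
Number of paths = 2467162536

Inclusion–exclusion. Total paths: C(36, 22) = 3796297200. Through P₁: C(20, 13)·C(16, 9) = 886828800. Through P₂: C(23, 15)·C(13, 7) = 841378824. Since P₁ is strictly southwest of P₂, a monotone path through both must visit P₁ then P₂; paths through both = C(20, 13)·C(3, 2)·C(13, 7) = 399072960. Avoid both = 3796297200 − 886828800 − 841378824 + 399072960 = 2467162536.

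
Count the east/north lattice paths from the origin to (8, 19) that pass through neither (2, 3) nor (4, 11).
Number of paths = 1021020

Inclusion–exclusion. Total paths: C(27, 8) = 2220075. Through P₁: C(5, 2)·C(22, 6) = 746130. Through P₂: C(15, 4)·C(12, 4) = 675675. Since P₁ is strictly southwest of P₂, a monotone path through both must visit P₁ then P₂; paths through both = C(5, 2)·C(10, 2)·C(12, 4) = 222750. Avoid both = 2220075 − 746130 − 675675 + 222750 = 1021020.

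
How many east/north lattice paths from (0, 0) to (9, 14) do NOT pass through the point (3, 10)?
Number of paths = 757130

Total paths from (0, 0) to (9, 14): C(23, 9) = 817190. Paths through (3, 10): (paths (0, 0) → (3, 10)) × (paths (3, 10) → (9, 14)) = C(13, 3) · C(10, 6) = 286 · 210 = 60060. Avoidance count = 817190 − 60060 = 757130.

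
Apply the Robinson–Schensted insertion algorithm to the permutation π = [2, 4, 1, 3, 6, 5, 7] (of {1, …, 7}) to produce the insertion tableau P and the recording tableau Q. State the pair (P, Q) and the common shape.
P = [1, 3, 5, 7] / [2, 4, 6];  Q = [1, 2, 5, 7] / [3, 4, 6];  common shape = (4, 3)

Row-insert the values π_1, π_2, … into P one at a time, bumping the leftmost entry strictly greater than the inserted value down to the next row. The recording tableau Q records, in position (i, j), the step at which that cell was added to P.
  Insert 2 (step 1): P = [2];  Q = [1]
  Insert 4 (step 2): P = [2, 4];  Q = [1, 2]
  Insert 1 (step 3): P = [1, 4] / [2];  Q = [1, 2] / [3]
  Insert 3 (step 4): P = [1, 3] / [2, 4];  Q = [1, 2] / [3, 4]
  Insert 6 (step 5): P = [1, 3, 6] / [2, 4];  Q = [1, 2, 5] / [3, 4]
  Insert 5 (step 6): P = [1, 3, 5] / [2, 4, 6];  Q = [1, 2, 5] / [3, 4, 6]
  Insert 7 (step 7): P = [1, 3, 5, 7] / [2, 4, 6];  Q = [1, 2, 5, 7] / [3, 4, 6]
Final shape: (4, 3).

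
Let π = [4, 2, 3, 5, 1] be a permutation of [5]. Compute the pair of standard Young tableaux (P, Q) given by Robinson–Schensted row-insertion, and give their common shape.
P = [1, 3, 5] / [2] / [4];  Q = [1, 3, 4] / [2] / [5];  common shape = (3, 1, 1)

Row-insert the values π_1, π_2, … into P one at a time, bumping the leftmost entry strictly greater than the inserted value down to the next row. The recording tableau Q records, in position (i, j), the step at which that cell was added to P.
  Insert 4 (step 1): P = [4];  Q = [1]
  Insert 2 (step 2): P = [2] / [4];  Q = [1] / [2]
  Insert 3 (step 3): P = [2, 3] / [4];  Q = [1, 3] / [2]
  Insert 5 (step 4): P = [2, 3, 5] / [4];  Q = [1, 3, 4] / [2]
  Insert 1 (step 5): P = [1, 3, 5] / [2] / [4];  Q = [1, 3, 4] / [2] / [5]
Final shape: (3, 1, 1).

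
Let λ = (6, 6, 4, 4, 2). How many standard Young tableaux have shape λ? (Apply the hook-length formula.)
# SYT of shape (6, 6, 4, 4, 2) = 796667872

Hook-length formula: f^λ = n! / Π hook(c), product over all cells c of the Young diagram. For λ = (6, 6, 4, 4, 2), n = 22 boxes. Hook lengths by row (left-to-right, top-to-bottom): [10, 9, 7, 6, 3, 2]; [9, 8, 6, 5, 2, 1]; [6, 5, 3, 2]; [5, 4, 2, 1]; [2, 1]. Product of hooks = 1410877440000. So f^λ = 22! / 1410877440000 = 1124000727777607680000 / 1410877440000 = 796667872.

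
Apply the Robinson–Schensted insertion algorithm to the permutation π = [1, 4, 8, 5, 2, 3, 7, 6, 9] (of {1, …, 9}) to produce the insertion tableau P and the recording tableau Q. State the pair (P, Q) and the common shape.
P = [1, 2, 3, 6, 9] / [4, 5, 7] / [8];  Q = [1, 2, 3, 7, 9] / [4, 6, 8] / [5];  common shape = (5, 3, 1)

Row-insert the values π_1, π_2, … into P one at a time, bumping the leftmost entry strictly greater than the inserted value down to the next row. The recording tableau Q records, in position (i, j), the step at which that cell was added to P.
  Insert 1 (step 1): P = [1];  Q = [1]
  Insert 4 (step 2): P = [1, 4];  Q = [1, 2]
  Insert 8 (step 3): P = [1, 4, 8];  Q = [1, 2, 3]
  Insert 5 (step 4): P = [1, 4, 5] / [8];  Q = [1, 2, 3] / [4]
  Insert 2 (step 5): P = [1, 2, 5] / [4] / [8];  Q = [1, 2, 3] / [4] / [5]
  Insert 3 (step 6): P = [1, 2, 3] / [4, 5] / [8];  Q = [1, 2, 3] / [4, 6] / [5]
  Insert 7 (step 7): P = [1, 2, 3, 7] / [4, 5] / [8];  Q = [1, 2, 3, 7] / [4, 6] / [5]
  Insert 6 (step 8): P = [1, 2, 3, 6] / [4, 5, 7] / [8];  Q = [1, 2, 3, 7] / [4, 6, 8] / [5]
  Insert 9 (step 9): P = [1, 2, 3, 6, 9] / [4, 5, 7] / [8];  Q = [1, 2, 3, 7, 9] / [4, 6, 8] / [5]
Final shape: (5, 3, 1).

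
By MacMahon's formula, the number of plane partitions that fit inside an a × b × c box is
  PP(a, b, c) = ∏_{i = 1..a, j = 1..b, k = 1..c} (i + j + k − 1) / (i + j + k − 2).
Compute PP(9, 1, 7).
PP(9, 1, 7) = 11440

Evaluate the triple product over i = 1..9, j = 1..1, k = 1..7. The factors are (2/1) · (3/2) · (4/3) · (5/4) · (6/5) · (7/6) · (8/7) · (3/2) · … (63 factors total). The numerators and denominators telescope so the product is an integer; carrying out the multiplication exactly gives PP(9, 1, 7) = 11440.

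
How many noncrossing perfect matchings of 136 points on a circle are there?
C_68 = 86218923998960285726185640663701108500

These noncrossing handshakes are counted by the Catalan number C_n = (1/(n + 1)) · C(2n, n). For n = 68: C_68 = (1/69) · C(136, 68) = 5949105755928259715106809205795376486500/69 = 86218923998960285726185640663701108500.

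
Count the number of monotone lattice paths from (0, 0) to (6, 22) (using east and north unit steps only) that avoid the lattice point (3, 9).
Number of paths = 253540

Total paths from (0, 0) to (6, 22): C(28, 6) = 376740. Paths through (3, 9): (paths (0, 0) → (3, 9)) × (paths (3, 9) → (6, 22)) = C(12, 3) · C(16, 3) = 220 · 560 = 123200. Avoidance count = 376740 − 123200 = 253540.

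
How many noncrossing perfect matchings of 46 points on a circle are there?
C_23 = 343059613650

These noncrossing handshakes are counted by the Catalan number C_n = (1/(n + 1)) · C(2n, n). For n = 23: C_23 = (1/24) · C(46, 23) = 8233430727600/24 = 343059613650.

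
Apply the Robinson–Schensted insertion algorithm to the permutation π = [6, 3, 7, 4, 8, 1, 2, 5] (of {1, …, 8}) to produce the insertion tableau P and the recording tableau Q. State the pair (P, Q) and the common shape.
P = [1, 2, 5] / [3, 4, 8] / [6, 7];  Q = [1, 3, 5] / [2, 4, 8] / [6, 7];  common shape = (3, 3, 2)

Row-insert the values π_1, π_2, … into P one at a time, bumping the leftmost entry strictly greater than the inserted value down to the next row. The recording tableau Q records, in position (i, j), the step at which that cell was added to P.
  Insert 6 (step 1): P = [6];  Q = [1]
  Insert 3 (step 2): P = [3] / [6];  Q = [1] / [2]
  Insert 7 (step 3): P = [3, 7] / [6];  Q = [1, 3] / [2]
  Insert 4 (step 4): P = [3, 4] / [6, 7];  Q = [1, 3] / [2, 4]
  Insert 8 (step 5): P = [3, 4, 8] / [6, 7];  Q = [1, 3, 5] / [2, 4]
  Insert 1 (step 6): P = [1, 4, 8] / [3, 7] / [6];  Q = [1, 3, 5] / [2, 4] / [6]
  Insert 2 (step 7): P = [1, 2, 8] / [3, 4] / [6, 7];  Q = [1, 3, 5] / [2, 4] / [6, 7]
  Insert 5 (step 8): P = [1, 2, 5] / [3, 4, 8] / [6, 7];  Q = [1, 3, 5] / [2, 4, 8] / [6, 7]
Final shape: (3, 3, 2).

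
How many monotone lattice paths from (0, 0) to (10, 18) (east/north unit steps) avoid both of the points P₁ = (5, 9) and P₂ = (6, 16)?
Number of paths = 8236151

Inclusion–exclusion. Total paths: C(28, 10) = 13123110. Through P₁: C(14, 5)·C(14, 5) = 4008004. Through P₂: C(22, 6)·C(6, 4) = 1119195. Since P₁ is strictly southwest of P₂, a monotone path through both must visit P₁ then P₂; paths through both = C(14, 5)·C(8, 1)·C(6, 4) = 240240. Avoid both = 13123110 − 4008004 − 1119195 + 240240 = 8236151.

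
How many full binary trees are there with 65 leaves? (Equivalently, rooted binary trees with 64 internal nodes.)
C_64 = 368479169875816659479009042713546950

These full binary trees are counted by the Catalan number C_n = (1/(n + 1)) · C(2n, n). For n = 64: C_64 = (1/65) · C(128, 64) = 23951146041928082866135587776380551750/65 = 368479169875816659479009042713546950.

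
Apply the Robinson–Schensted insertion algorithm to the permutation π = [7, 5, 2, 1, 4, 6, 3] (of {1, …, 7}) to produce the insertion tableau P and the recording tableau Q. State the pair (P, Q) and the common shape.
P = [1, 3, 6] / [2, 4] / [5] / [7];  Q = [1, 5, 6] / [2, 7] / [3] / [4];  common shape = (3, 2, 1, 1)

Row-insert the values π_1, π_2, … into P one at a time, bumping the leftmost entry strictly greater than the inserted value down to the next row. The recording tableau Q records, in position (i, j), the step at which that cell was added to P.
  Insert 7 (step 1): P = [7];  Q = [1]
  Insert 5 (step 2): P = [5] / [7];  Q = [1] / [2]
  Insert 2 (step 3): P = [2] / [5] / [7];  Q = [1] / [2] / [3]
  Insert 1 (step 4): P = [1] / [2] / [5] / [7];  Q = [1] / [2] / [3] / [4]
  Insert 4 (step 5): P = [1, 4] / [2] / [5] / [7];  Q = [1, 5] / [2] / [3] / [4]
  Insert 6 (step 6): P = [1, 4, 6] / [2] / [5] / [7];  Q = [1, 5, 6] / [2] / [3] / [4]
  Insert 3 (step 7): P = [1, 3, 6] / [2, 4] / [5] / [7];  Q = [1, 5, 6] / [2, 7] / [3] / [4]
Final shape: (3, 2, 1, 1).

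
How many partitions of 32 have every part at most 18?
p(32, parts ≤ 18) = 7976

Use the recurrence p(n, m) = p(n, m−1) + p(n−m, m): either the largest part is < m (count p(n, m−1)) or the largest part is exactly m (remove one copy of m, count p(n−m, m)). With p(0, ·) = 1 this gives p(32, parts ≤ 18) = 7976. (By conjugating Young diagrams, this also counts partitions of 32 into at most 18 parts.)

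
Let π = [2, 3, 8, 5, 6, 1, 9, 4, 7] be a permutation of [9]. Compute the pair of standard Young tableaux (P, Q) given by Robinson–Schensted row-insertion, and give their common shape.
P = [1, 3, 4, 6, 7] / [2, 5, 9] / [8];  Q = [1, 2, 3, 5, 7] / [4, 8, 9] / [6];  common shape = (5, 3, 1)

Row-insert the values π_1, π_2, … into P one at a time, bumping the leftmost entry strictly greater than the inserted value down to the next row. The recording tableau Q records, in position (i, j), the step at which that cell was added to P.
  Insert 2 (step 1): P = [2];  Q = [1]
  Insert 3 (step 2): P = [2, 3];  Q = [1, 2]
  Insert 8 (step 3): P = [2, 3, 8];  Q = [1, 2, 3]
  Insert 5 (step 4): P = [2, 3, 5] / [8];  Q = [1, 2, 3] / [4]
  Insert 6 (step 5): P = [2, 3, 5, 6] / [8];  Q = [1, 2, 3, 5] / [4]
  Insert 1 (step 6): P = [1, 3, 5, 6] / [2] / [8];  Q = [1, 2, 3, 5] / [4] / [6]
  Insert 9 (step 7): P = [1, 3, 5, 6, 9] / [2] / [8];  Q = [1, 2, 3, 5, 7] / [4] / [6]
  Insert 4 (step 8): P = [1, 3, 4, 6, 9] / [2, 5] / [8];  Q = [1, 2, 3, 5, 7] / [4, 8] / [6]
  Insert 7 (step 9): P = [1, 3, 4, 6, 7] / [2, 5, 9] / [8];  Q = [1, 2, 3, 5, 7] / [4, 8, 9] / [6]
Final shape: (5, 3, 1).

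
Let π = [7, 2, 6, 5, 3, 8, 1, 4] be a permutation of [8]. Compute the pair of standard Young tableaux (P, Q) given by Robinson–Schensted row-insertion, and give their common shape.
P = [1, 3, 4] / [2, 8] / [5] / [6] / [7];  Q = [1, 3, 6] / [2, 8] / [4] / [5] / [7];  common shape = (3, 2, 1, 1, 1)

Row-insert the values π_1, π_2, … into P one at a time, bumping the leftmost entry strictly greater than the inserted value down to the next row. The recording tableau Q records, in position (i, j), the step at which that cell was added to P.
  Insert 7 (step 1): P = [7];  Q = [1]
  Insert 2 (step 2): P = [2] / [7];  Q = [1] / [2]
  Insert 6 (step 3): P = [2, 6] / [7];  Q = [1, 3] / [2]
  Insert 5 (step 4): P = [2, 5] / [6] / [7];  Q = [1, 3] / [2] / [4]
  Insert 3 (step 5): P = [2, 3] / [5] / [6] / [7];  Q = [1, 3] / [2] / [4] / [5]
  Insert 8 (step 6): P = [2, 3, 8] / [5] / [6] / [7];  Q = [1, 3, 6] / [2] / [4] / [5]
  Insert 1 (step 7): P = [1, 3, 8] / [2] / [5] / [6] / [7];  Q = [1, 3, 6] / [2] / [4] / [5] / [7]
  Insert 4 (step 8): P = [1, 3, 4] / [2, 8] / [5] / [6] / [7];  Q = [1, 3, 6] / [2, 8] / [4] / [5] / [7]
Final shape: (3, 2, 1, 1, 1).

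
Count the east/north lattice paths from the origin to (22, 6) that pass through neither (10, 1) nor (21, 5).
Number of paths = 207142

Inclusion–exclusion. Total paths: C(28, 22) = 376740. Through P₁: C(11, 10)·C(17, 12) = 68068. Through P₂: C(26, 21)·C(2, 1) = 131560. Since P₁ is strictly southwest of P₂, a monotone path through both must visit P₁ then P₂; paths through both = C(11, 10)·C(15, 11)·C(2, 1) = 30030. Avoid both = 376740 − 68068 − 131560 + 30030 = 207142.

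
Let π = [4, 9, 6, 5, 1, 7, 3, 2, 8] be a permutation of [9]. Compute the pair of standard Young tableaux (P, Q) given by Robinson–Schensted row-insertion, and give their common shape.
P = [1, 2, 7, 8] / [3, 5] / [4] / [6] / [9];  Q = [1, 2, 6, 9] / [3, 7] / [4] / [5] / [8];  common shape = (4, 2, 1, 1, 1)

Row-insert the values π_1, π_2, … into P one at a time, bumping the leftmost entry strictly greater than the inserted value down to the next row. The recording tableau Q records, in position (i, j), the step at which that cell was added to P.
  Insert 4 (step 1): P = [4];  Q = [1]
  Insert 9 (step 2): P = [4, 9];  Q = [1, 2]
  Insert 6 (step 3): P = [4, 6] / [9];  Q = [1, 2] / [3]
  Insert 5 (step 4): P = [4, 5] / [6] / [9];  Q = [1, 2] / [3] / [4]
  Insert 1 (step 5): P = [1, 5] / [4] / [6] / [9];  Q = [1, 2] / [3] / [4] / [5]
  Insert 7 (step 6): P = [1, 5, 7] / [4] / [6] / [9];  Q = [1, 2, 6] / [3] / [4] / [5]
  Insert 3 (step 7): P = [1, 3, 7] / [4, 5] / [6] / [9];  Q = [1, 2, 6] / [3, 7] / [4] / [5]
  Insert 2 (step 8): P = [1, 2, 7] / [3, 5] / [4] / [6] / [9];  Q = [1, 2, 6] / [3, 7] / [4] / [5] / [8]
  Insert 8 (step 9): P = [1, 2, 7, 8] / [3, 5] / [4] / [6] / [9];  Q = [1, 2, 6, 9] / [3, 7] / [4] / [5] / [8]
Final shape: (4, 2, 1, 1, 1).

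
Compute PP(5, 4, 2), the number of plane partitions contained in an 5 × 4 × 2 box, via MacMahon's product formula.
PP(5, 4, 2) = 5292

Evaluate the triple product over i = 1..5, j = 1..4, k = 1..2. The factors are (2/1) · (3/2) · (3/2) · (4/3) · (4/3) · (5/4) · (5/4) · (6/5) · … (40 factors total). The numerators and denominators telescope so the product is an integer; carrying out the multiplication exactly gives PP(5, 4, 2) = 5292.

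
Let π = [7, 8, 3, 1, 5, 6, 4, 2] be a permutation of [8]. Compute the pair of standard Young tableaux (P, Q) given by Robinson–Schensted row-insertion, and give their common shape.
P = [1, 2, 6] / [3, 4] / [5, 8] / [7];  Q = [1, 2, 6] / [3, 5] / [4, 7] / [8];  common shape = (3, 2, 2, 1)

Row-insert the values π_1, π_2, … into P one at a time, bumping the leftmost entry strictly greater than the inserted value down to the next row. The recording tableau Q records, in position (i, j), the step at which that cell was added to P.
  Insert 7 (step 1): P = [7];  Q = [1]
  Insert 8 (step 2): P = [7, 8];  Q = [1, 2]
  Insert 3 (step 3): P = [3, 8] / [7];  Q = [1, 2] / [3]
  Insert 1 (step 4): P = [1, 8] / [3] / [7];  Q = [1, 2] / [3] / [4]
  Insert 5 (step 5): P = [1, 5] / [3, 8] / [7];  Q = [1, 2] / [3, 5] / [4]
  Insert 6 (step 6): P = [1, 5, 6] / [3, 8] / [7];  Q = [1, 2, 6] / [3, 5] / [4]
  Insert 4 (step 7): P = [1, 4, 6] / [3, 5] / [7, 8];  Q = [1, 2, 6] / [3, 5] / [4, 7]
  Insert 2 (step 8): P = [1, 2, 6] / [3, 4] / [5, 8] / [7];  Q = [1, 2, 6] / [3, 5] / [4, 7] / [8]
Final shape: (3, 2, 2, 1).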